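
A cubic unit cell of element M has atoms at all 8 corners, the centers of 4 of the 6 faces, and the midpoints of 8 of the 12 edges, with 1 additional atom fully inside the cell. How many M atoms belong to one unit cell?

Corner atoms are shared by 8 cells (1/8 each), face atoms by 2 (1/2 each), edge atoms by 4 (1/4 each), interior atoms are unshared.
Net atoms = 8 × 1/8 + 4 × 1/2 + 8 × 1/4 + 1 = 1 + 2 + 2 + 1 = 6.

6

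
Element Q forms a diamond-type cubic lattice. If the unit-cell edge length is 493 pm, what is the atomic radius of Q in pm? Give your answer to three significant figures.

In a diamond cubic lattice, nearest neighbors lie along the body diagonal with √3·a = 8r.
r = √3·a/8 = 1.7321 × 493 / 8 = 107 pm.

107 pm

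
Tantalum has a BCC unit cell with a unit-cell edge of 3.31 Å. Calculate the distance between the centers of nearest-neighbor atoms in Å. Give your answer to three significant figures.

2.87 Å

In a BCC structure, atoms touch along the body diagonal, so √3·a = 4r; the nearest-neighbor distance equals 2r = 0.8660·a.
d = 0.8660 × 3.31 = 2.87 Å.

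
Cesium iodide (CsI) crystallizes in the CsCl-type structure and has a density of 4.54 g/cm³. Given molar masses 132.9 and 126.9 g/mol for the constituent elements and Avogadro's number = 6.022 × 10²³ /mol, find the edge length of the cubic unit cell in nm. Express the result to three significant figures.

0.456 nm

M(CsI) = 259.8 g/mol; Z = 1 formula unit per cell.
a³ = Z·M/(N_A·ρ) = 1 × 259.8 / (6.022 × 10²³ × 4.54) = 9.503 × 10^-23 cm³, so a = 4.563 × 10^-8 cm = 0.456 nm.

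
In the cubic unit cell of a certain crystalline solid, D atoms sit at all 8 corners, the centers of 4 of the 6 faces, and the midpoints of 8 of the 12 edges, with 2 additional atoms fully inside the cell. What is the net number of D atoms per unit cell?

7

Corner atoms are shared by 8 cells (1/8 each), face atoms by 2 (1/2 each), edge atoms by 4 (1/4 each), interior atoms are unshared.
Net atoms = 8 × 1/8 + 4 × 1/2 + 8 × 1/4 + 2 = 1 + 2 + 2 + 2 = 7.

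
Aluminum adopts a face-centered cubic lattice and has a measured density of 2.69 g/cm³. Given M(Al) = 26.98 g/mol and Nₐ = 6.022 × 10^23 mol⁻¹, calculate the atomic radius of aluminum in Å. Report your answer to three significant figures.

For an FCC cell (Z = 4), a³ = Z·M/(N_A·ρ) = 4 × 26.98 / (6.022 × 10²³ × 2.690) = 6.662 × 10^-23 cm³, so a = 4.054 × 10^-8 cm = 4.054 Å.
Atoms touch along the face diagonal, so √2·a = 4r, so r = 0.3536 × a = 1.43 Å.

1.43 Å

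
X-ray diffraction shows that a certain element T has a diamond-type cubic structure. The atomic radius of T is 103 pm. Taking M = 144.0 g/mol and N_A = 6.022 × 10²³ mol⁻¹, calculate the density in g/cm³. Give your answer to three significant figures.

In a diamond cubic lattice, nearest neighbors lie along the body diagonal with √3·a = 8r, giving a = 475.7 pm = 4.757 × 10^-8 cm.
With Z = 8, ρ = Z·M/(N_A·a³) = 8 × 144.0 / (6.022 × 10²³ × 1.077 × 10^-22) = 17.77 g/cm³.

17.8 g/cm³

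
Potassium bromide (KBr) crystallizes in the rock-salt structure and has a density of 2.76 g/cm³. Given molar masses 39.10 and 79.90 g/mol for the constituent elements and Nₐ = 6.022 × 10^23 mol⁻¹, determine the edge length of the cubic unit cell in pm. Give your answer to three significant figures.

659 pm

M(KBr) = 119.0 g/mol; Z = 4 formula units per cell.
a³ = Z·M/(N_A·ρ) = 4 × 119.0 / (6.022 × 10²³ × 2.76) = 2.864 × 10^-22 cm³, so a = 6.592 × 10^-8 cm = 659 pm.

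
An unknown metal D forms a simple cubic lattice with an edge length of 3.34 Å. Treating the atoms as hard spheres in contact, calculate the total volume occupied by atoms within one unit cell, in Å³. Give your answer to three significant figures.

In a simple cubic lattice atoms touch along the cell edge, so a = 2r, so r = 0.5000a = 1.670 Å.
V_atoms = Z × (4/3)πr³ = 1 × (4/3)π × (1.670)³ = 19.5 Å³.

19.5 Å³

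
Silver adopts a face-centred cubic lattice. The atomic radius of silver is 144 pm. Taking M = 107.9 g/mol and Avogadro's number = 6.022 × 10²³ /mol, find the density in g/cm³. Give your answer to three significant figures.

10.6 g/cm³

In an FCC lattice, atoms touch along the face diagonal, so √2·a = 4r, giving a = 407.3 pm = 4.073 × 10^-8 cm.
With Z = 4, ρ = Z·M/(N_A·a³) = 4 × 107.9 / (6.022 × 10²³ × 6.757 × 10^-23) = 10.61 g/cm³.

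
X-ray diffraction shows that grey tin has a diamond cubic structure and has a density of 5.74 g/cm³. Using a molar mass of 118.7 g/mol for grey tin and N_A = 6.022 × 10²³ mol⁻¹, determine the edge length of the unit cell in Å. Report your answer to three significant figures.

With Z = 8 atoms per diamond cubic cell, a³ = Z·M/(N_A·ρ) = 8 × 118.7 / (6.022 × 10²³ × 5.740 g/cm³) = 2.747 × 10^-22 cm³.
a = (2.747 × 10^-22)^(1/3) = 6.501 × 10^-8 cm = 6.50 Å.

6.50 Å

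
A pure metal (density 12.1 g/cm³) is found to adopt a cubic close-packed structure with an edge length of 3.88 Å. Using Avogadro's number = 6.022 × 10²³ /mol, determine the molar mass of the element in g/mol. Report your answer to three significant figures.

106 g/mol

An FCC cell has Z = 4 atoms; a = 3.880 × 10^-8 cm.
M = ρ·N_A·a³/Z = 12.1 × 6.022 × 10²³ × 5.841 × 10^-23 / 4 = 106 g/mol.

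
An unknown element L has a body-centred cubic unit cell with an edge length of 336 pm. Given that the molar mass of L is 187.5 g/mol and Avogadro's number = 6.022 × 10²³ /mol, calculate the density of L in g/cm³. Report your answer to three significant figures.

A BCC unit cell contains Z = 2 atoms.
Cell volume: a³ = (336 pm)³ = (3.360 × 10^-8 cm)³ = 3.793 × 10^-23 cm³.
ρ = Z·M/(N_A·a³) = 2 × 187.5 / (6.022 × 10²³ × 3.793 × 10^-23) = 16.42 g/cm³.

16.4 g/cm³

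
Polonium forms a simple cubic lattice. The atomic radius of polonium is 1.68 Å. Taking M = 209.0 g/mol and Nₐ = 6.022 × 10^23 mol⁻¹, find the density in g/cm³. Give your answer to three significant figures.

In a simple cubic lattice, atoms touch along the cell edge, so a = 2r, giving a = 3.360 Å = 3.360 × 10^-8 cm.
With Z = 1, ρ = Z·M/(N_A·a³) = 1 × 209.0 / (6.022 × 10²³ × 3.793 × 10^-23) = 9.149 g/cm³.

9.15 g/cm³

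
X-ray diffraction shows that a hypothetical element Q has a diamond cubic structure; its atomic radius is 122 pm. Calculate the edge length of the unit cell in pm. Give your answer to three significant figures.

In a diamond cubic lattice, nearest neighbors lie along the body diagonal with √3·a = 8r.
a = 8r/√3 = 8 × 122 / 1.7321 = 563 pm.

563 pm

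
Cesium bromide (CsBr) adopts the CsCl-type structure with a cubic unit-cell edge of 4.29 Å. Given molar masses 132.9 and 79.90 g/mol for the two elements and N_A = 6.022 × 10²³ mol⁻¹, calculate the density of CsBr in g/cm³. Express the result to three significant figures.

4.48 g/cm³

The CsCl-type structure contains Z = 1 formula unit per cell; M(CsBr) = 132.9 + 79.90 = 212.8 g/mol.
a³ = (4.290 × 10^-8 cm)³ = 7.895 × 10^-23 cm³.
ρ = 1 × 212.8 / (6.022 × 10²³ × 7.895 × 10^-23) = 4.476 g/cm³.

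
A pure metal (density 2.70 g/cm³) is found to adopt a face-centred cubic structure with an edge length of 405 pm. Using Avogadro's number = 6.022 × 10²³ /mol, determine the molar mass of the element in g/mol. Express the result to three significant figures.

An FCC cell has Z = 4 atoms; a = 4.050 × 10^-8 cm.
M = ρ·N_A·a³/Z = 2.70 × 6.022 × 10²³ × 6.643 × 10^-23 / 4 = 27.0 g/mol.

27.0 g/mol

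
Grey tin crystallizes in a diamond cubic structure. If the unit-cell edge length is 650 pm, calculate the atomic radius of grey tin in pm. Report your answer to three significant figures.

141 pm

In a diamond cubic lattice, nearest neighbors lie along the body diagonal with √3·a = 8r.
r = √3·a/8 = 1.7321 × 650 / 8 = 141 pm.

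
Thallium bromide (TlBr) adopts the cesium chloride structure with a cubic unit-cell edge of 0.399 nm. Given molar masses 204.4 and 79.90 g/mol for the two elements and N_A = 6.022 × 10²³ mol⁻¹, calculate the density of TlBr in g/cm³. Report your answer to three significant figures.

7.43 g/cm³

The cesium chloride structure contains Z = 1 formula unit per cell; M(TlBr) = 204.4 + 79.90 = 284.3 g/mol.
a³ = (3.990 × 10^-8 cm)³ = 6.352 × 10^-23 cm³.
ρ = 1 × 284.3 / (6.022 × 10²³ × 6.352 × 10^-23) = 7.432 g/cm³.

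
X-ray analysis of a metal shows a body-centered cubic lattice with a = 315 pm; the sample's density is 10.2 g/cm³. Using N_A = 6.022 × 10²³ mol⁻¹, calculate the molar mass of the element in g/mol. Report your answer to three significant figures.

A BCC cell has Z = 2 atoms; a = 3.150 × 10^-8 cm.
M = ρ·N_A·a³/Z = 10.2 × 6.022 × 10²³ × 3.126 × 10^-23 / 2 = 96.0 g/mol.

96.0 g/mol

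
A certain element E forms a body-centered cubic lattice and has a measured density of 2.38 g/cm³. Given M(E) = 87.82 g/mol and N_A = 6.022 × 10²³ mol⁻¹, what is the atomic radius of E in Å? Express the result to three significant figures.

For a BCC cell (Z = 2), a³ = Z·M/(N_A·ρ) = 2 × 87.82 / (6.022 × 10²³ × 2.380) = 1.225 × 10^-22 cm³, so a = 4.967 × 10^-8 cm = 4.967 Å.
Atoms touch along the body diagonal, so √3·a = 4r, so r = 0.4330 × a = 2.15 Å.

2.15 Å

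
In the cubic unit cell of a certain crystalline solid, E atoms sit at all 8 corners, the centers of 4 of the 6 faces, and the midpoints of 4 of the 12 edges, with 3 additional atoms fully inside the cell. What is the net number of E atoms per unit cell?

7

Corner atoms are shared by 8 cells (1/8 each), face atoms by 2 (1/2 each), edge atoms by 4 (1/4 each), interior atoms are unshared.
Net atoms = 8 × 1/8 + 4 × 1/2 + 4 × 1/4 + 3 = 1 + 2 + 1 + 3 = 7.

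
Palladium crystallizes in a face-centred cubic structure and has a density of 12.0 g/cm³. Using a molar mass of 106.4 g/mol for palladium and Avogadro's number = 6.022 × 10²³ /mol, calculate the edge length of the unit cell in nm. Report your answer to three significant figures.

With Z = 4 atoms per FCC cell, a³ = Z·M/(N_A·ρ) = 4 × 106.4 / (6.022 × 10²³ × 12.00 g/cm³) = 5.890 × 10^-23 cm³.
a = (5.890 × 10^-23)^(1/3) = 3.891 × 10^-8 cm = 0.389 nm.

0.389 nm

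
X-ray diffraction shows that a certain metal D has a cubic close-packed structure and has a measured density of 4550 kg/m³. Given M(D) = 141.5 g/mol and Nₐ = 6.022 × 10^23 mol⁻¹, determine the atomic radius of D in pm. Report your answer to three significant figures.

209 pm

For an FCC cell (Z = 4), a³ = Z·M/(N_A·ρ) = 4 × 141.5 / (6.022 × 10²³ × 4.550) = 2.066 × 10^-22 cm³, so a = 5.911 × 10^-8 cm = 591.1 pm.
Atoms touch along the face diagonal, so √2·a = 4r, so r = 0.3536 × a = 209 pm.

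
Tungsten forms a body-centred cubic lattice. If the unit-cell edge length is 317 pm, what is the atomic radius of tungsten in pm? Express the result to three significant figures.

137 pm

In a BCC lattice, atoms touch along the body diagonal, so √3·a = 4r.
r = √3·a/4 = 1.7321 × 317 / 4 = 137 pm.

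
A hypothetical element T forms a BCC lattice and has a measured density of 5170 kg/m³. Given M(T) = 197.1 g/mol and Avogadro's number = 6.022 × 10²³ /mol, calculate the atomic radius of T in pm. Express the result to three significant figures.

For a BCC cell (Z = 2), a³ = Z·M/(N_A·ρ) = 2 × 197.1 / (6.022 × 10²³ × 5.170) = 1.266 × 10^-22 cm³, so a = 5.021 × 10^-8 cm = 502.1 pm.
Atoms touch along the body diagonal, so √3·a = 4r, so r = 0.4330 × a = 217 pm.

217 pm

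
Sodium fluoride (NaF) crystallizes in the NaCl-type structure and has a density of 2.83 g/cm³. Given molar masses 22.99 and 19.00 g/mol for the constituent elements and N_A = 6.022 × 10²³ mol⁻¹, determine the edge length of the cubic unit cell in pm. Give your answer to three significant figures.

M(NaF) = 41.99 g/mol; Z = 4 formula units per cell.
a³ = Z·M/(N_A·ρ) = 4 × 41.99 / (6.022 × 10²³ × 2.83) = 9.856 × 10^-23 cm³, so a = 4.619 × 10^-8 cm = 462 pm.

462 pm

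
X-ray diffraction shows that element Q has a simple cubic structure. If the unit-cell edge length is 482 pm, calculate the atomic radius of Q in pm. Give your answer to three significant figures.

241 pm

In a simple cubic lattice, atoms touch along the cell edge, so a = 2r.
r = a/2 = 482/2 = 241 pm.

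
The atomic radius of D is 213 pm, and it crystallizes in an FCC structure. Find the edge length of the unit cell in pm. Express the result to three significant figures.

In an FCC lattice, atoms touch along the face diagonal, so √2·a = 4r.
a = 4r/√2 = 4 × 213 / 1.4142 = 602 pm.

602 pm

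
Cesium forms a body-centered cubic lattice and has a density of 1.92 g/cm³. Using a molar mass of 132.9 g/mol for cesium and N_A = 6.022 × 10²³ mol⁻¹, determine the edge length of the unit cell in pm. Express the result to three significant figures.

With Z = 2 atoms per BCC cell, a³ = Z·M/(N_A·ρ) = 2 × 132.9 / (6.022 × 10²³ × 1.920 g/cm³) = 2.299 × 10^-22 cm³.
a = (2.299 × 10^-22)^(1/3) = 6.126 × 10^-8 cm = 613 pm.

613 pm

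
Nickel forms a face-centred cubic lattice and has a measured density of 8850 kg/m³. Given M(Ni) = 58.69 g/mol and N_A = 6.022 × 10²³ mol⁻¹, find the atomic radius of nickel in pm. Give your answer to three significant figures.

For an FCC cell (Z = 4), a³ = Z·M/(N_A·ρ) = 4 × 58.69 / (6.022 × 10²³ × 8.850) = 4.405 × 10^-23 cm³, so a = 3.532 × 10^-8 cm = 353.2 pm.
Atoms touch along the face diagonal, so √2·a = 4r, so r = 0.3536 × a = 125 pm.

125 pm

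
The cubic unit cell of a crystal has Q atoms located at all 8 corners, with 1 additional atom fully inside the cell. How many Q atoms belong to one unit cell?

Corner atoms are shared by 8 cells (1/8 each), interior atoms are unshared.
Net atoms = 8 × 1/8 + 1 = 1 + 1 = 2.

2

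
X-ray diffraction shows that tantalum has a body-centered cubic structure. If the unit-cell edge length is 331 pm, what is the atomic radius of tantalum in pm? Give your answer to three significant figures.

In a BCC lattice, atoms touch along the body diagonal, so √3·a = 4r.
r = √3·a/4 = 1.7321 × 331 / 4 = 143 pm.

143 pm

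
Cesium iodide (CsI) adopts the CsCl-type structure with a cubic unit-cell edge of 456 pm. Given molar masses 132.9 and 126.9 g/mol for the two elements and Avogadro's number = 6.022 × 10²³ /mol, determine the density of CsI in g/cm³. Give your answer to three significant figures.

4.55 g/cm³

The CsCl-type structure contains Z = 1 formula unit per cell; M(CsI) = 132.9 + 126.9 = 259.8 g/mol.
a³ = (4.560 × 10^-8 cm)³ = 9.482 × 10^-23 cm³.
ρ = 1 × 259.8 / (6.022 × 10²³ × 9.482 × 10^-23) = 4.550 g/cm³.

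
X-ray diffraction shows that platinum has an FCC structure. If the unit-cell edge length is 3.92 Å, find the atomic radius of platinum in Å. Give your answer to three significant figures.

1.39 Å

In an FCC lattice, atoms touch along the face diagonal, so √2·a = 4r.
r = √2·a/4 = 1.4142 × 3.92 / 4 = 1.39 Å.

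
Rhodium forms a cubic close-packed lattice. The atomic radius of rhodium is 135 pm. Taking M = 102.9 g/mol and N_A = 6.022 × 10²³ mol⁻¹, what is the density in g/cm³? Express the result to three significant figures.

In an FCC lattice, atoms touch along the face diagonal, so √2·a = 4r, giving a = 381.8 pm = 3.818 × 10^-8 cm.
With Z = 4, ρ = Z·M/(N_A·a³) = 4 × 102.9 / (6.022 × 10²³ × 5.567 × 10^-23) = 12.28 g/cm³.

12.3 g/cm³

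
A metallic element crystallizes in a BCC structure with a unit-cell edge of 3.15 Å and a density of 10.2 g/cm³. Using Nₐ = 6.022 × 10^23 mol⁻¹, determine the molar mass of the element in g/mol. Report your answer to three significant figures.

A BCC cell has Z = 2 atoms; a = 3.150 × 10^-8 cm.
M = ρ·N_A·a³/Z = 10.2 × 6.022 × 10²³ × 3.126 × 10^-23 / 2 = 96.0 g/mol.

96.0 g/mol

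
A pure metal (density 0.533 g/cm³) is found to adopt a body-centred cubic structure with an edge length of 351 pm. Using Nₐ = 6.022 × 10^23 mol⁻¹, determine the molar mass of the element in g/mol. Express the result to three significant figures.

6.94 g/mol

A BCC cell has Z = 2 atoms; a = 3.510 × 10^-8 cm.
M = ρ·N_A·a³/Z = 0.533 × 6.022 × 10²³ × 4.324 × 10^-23 / 2 = 6.94 g/mol.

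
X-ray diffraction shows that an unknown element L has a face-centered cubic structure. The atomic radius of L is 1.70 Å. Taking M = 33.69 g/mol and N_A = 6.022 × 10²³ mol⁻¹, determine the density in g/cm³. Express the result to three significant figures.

2.01 g/cm³

In an FCC lattice, atoms touch along the face diagonal, so √2·a = 4r, giving a = 4.808 Å = 4.808 × 10^-8 cm.
With Z = 4, ρ = Z·M/(N_A·a³) = 4 × 33.69 / (6.022 × 10²³ × 1.112 × 10^-22) = 2.013 g/cm³.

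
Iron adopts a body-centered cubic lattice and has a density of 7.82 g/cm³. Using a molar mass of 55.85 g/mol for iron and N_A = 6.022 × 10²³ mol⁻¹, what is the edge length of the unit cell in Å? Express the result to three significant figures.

2.87 Å

With Z = 2 atoms per BCC cell, a³ = Z·M/(N_A·ρ) = 2 × 55.85 / (6.022 × 10²³ × 7.820 g/cm³) = 2.372 × 10^-23 cm³.
a = (2.372 × 10^-23)^(1/3) = 2.873 × 10^-8 cm = 2.87 Å.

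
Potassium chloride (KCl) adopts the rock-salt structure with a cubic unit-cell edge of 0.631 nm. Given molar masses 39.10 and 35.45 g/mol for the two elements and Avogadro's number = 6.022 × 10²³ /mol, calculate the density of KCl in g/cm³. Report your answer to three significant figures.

The rock-salt structure contains Z = 4 formula units per cell; M(KCl) = 39.10 + 35.45 = 74.55 g/mol.
a³ = (6.310 × 10^-8 cm)³ = 2.512 × 10^-22 cm³.
ρ = 4 × 74.55 / (6.022 × 10²³ × 2.512 × 10^-22) = 1.971 g/cm³.

1.97 g/cm³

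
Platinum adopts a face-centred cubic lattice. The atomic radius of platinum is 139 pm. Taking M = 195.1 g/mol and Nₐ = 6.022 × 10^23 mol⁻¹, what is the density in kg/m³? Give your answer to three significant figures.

In an FCC lattice, atoms touch along the face diagonal, so √2·a = 4r, giving a = 393.2 pm = 3.932 × 10^-8 cm.
With Z = 4, ρ = Z·M/(N_A·a³) = 4 × 195.1 / (6.022 × 10²³ × 6.077 × 10^-23) = 21.33 g/cm³ = 21300 kg/m³.

21300 kg/m³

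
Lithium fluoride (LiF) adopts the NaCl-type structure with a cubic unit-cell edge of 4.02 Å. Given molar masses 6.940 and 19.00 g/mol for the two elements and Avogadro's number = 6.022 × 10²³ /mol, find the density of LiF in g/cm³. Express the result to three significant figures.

2.65 g/cm³

The NaCl-type structure contains Z = 4 formula units per cell; M(LiF) = 6.940 + 19.00 = 25.94 g/mol.
a³ = (4.020 × 10^-8 cm)³ = 6.496 × 10^-23 cm³.
ρ = 4 × 25.94 / (6.022 × 10²³ × 6.496 × 10^-23) = 2.652 g/cm³.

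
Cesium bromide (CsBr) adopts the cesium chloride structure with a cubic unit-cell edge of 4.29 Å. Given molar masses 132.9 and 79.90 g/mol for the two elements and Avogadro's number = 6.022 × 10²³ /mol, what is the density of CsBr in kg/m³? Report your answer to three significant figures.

4480 kg/m³

The cesium chloride structure contains Z = 1 formula unit per cell; M(CsBr) = 132.9 + 79.90 = 212.8 g/mol.
a³ = (4.290 × 10^-8 cm)³ = 7.895 × 10^-23 cm³.
ρ = 1 × 212.8 / (6.022 × 10²³ × 7.895 × 10^-23) = 4.476 g/cm³ = 4480 kg/m³.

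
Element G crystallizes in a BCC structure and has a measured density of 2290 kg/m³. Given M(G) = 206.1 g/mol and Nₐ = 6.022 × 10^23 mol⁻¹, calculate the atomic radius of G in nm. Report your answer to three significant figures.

0.290 nm

For a BCC cell (Z = 2), a³ = Z·M/(N_A·ρ) = 2 × 206.1 / (6.022 × 10²³ × 2.290) = 2.989 × 10^-22 cm³, so a = 6.686 × 10^-8 cm = 0.6686 nm.
Atoms touch along the body diagonal, so √3·a = 4r, so r = 0.4330 × a = 0.290 nm.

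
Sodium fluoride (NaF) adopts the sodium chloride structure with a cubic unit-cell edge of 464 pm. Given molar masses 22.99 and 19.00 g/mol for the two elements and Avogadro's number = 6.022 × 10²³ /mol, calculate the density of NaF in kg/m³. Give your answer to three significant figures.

The sodium chloride structure contains Z = 4 formula units per cell; M(NaF) = 22.99 + 19.00 = 41.99 g/mol.
a³ = (4.640 × 10^-8 cm)³ = 9.990 × 10^-23 cm³.
ρ = 4 × 41.99 / (6.022 × 10²³ × 9.990 × 10^-23) = 2.792 g/cm³ = 2790 kg/m³.

2790 kg/m³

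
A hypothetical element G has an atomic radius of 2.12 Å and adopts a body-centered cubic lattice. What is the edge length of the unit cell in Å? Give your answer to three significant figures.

4.90 Å

In a BCC lattice, atoms touch along the body diagonal, so √3·a = 4r.
a = 4r/√3 = 4 × 2.12 / 1.7321 = 4.90 Å.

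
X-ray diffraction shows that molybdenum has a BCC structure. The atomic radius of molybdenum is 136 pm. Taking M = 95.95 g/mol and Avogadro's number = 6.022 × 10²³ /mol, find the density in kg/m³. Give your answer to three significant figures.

In a BCC lattice, atoms touch along the body diagonal, so √3·a = 4r, giving a = 314.1 pm = 3.141 × 10^-8 cm.
With Z = 2, ρ = Z·M/(N_A·a³) = 2 × 95.95 / (6.022 × 10²³ × 3.098 × 10^-23) = 10.29 g/cm³ = 10300 kg/m³.

10300 kg/m³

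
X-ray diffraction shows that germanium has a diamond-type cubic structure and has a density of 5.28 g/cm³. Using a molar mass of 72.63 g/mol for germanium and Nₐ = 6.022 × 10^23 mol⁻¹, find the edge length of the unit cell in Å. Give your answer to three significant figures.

With Z = 8 atoms per diamond cubic cell, a³ = Z·M/(N_A·ρ) = 8 × 72.63 / (6.022 × 10²³ × 5.280 g/cm³) = 1.827 × 10^-22 cm³.
a = (1.827 × 10^-22)^(1/3) = 5.675 × 10^-8 cm = 5.67 Å.

5.67 Å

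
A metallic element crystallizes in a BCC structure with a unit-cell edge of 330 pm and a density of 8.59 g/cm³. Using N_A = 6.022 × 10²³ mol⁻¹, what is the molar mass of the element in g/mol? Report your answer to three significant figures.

92.9 g/mol

A BCC cell has Z = 2 atoms; a = 3.300 × 10^-8 cm.
M = ρ·N_A·a³/Z = 8.59 × 6.022 × 10²³ × 3.594 × 10^-23 / 2 = 92.9 g/mol.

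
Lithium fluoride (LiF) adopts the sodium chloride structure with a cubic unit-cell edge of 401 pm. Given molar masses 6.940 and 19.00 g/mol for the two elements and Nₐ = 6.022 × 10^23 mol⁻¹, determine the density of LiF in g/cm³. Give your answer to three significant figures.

2.67 g/cm³

The sodium chloride structure contains Z = 4 formula units per cell; M(LiF) = 6.940 + 19.00 = 25.94 g/mol.
a³ = (4.010 × 10^-8 cm)³ = 6.448 × 10^-23 cm³.
ρ = 4 × 25.94 / (6.022 × 10²³ × 6.448 × 10^-23) = 2.672 g/cm³.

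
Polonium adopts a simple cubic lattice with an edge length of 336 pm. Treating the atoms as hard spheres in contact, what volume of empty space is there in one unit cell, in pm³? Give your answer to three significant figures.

In a simple cubic lattice atoms touch along the cell edge, so a = 2r, so r = 0.5000a = 168.0 pm.
V_cell = a³ = 3.793 × 10^7 pm³; V_atoms = 1 × (4/3)πr³ = 1.986 × 10^7 pm³.
Empty space = 3.793 × 10^7 − 1.986 × 10^7 = 1.81 × 10^7 pm³.

1.81 × 10^7 pm³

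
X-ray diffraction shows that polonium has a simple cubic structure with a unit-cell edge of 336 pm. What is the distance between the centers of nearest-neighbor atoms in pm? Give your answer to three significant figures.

336 pm

In a simple cubic structure, atoms touch along the cell edge, so a = 2r; the nearest-neighbor distance equals 2r = 1.000·a.
d = 1.000 × 336 = 336 pm.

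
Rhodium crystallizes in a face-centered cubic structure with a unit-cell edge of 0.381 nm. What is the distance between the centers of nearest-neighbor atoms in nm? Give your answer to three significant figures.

0.269 nm

In an FCC structure, atoms touch along the face diagonal, so √2·a = 4r; the nearest-neighbor distance equals 2r = 0.7071·a.
d = 0.7071 × 0.381 = 0.269 nm.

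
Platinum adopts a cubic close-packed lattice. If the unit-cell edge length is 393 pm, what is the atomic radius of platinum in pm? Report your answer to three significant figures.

139 pm

In an FCC lattice, atoms touch along the face diagonal, so √2·a = 4r.
r = √2·a/4 = 1.4142 × 393 / 4 = 139 pm.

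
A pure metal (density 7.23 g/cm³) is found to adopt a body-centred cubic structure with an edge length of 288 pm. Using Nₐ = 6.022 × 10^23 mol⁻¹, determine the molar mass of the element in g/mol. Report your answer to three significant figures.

52.0 g/mol

A BCC cell has Z = 2 atoms; a = 2.880 × 10^-8 cm.
M = ρ·N_A·a³/Z = 7.23 × 6.022 × 10²³ × 2.389 × 10^-23 / 2 = 52.0 g/mol.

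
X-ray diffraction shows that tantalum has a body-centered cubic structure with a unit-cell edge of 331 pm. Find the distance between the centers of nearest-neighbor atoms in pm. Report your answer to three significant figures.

287 pm

In a BCC structure, atoms touch along the body diagonal, so √3·a = 4r; the nearest-neighbor distance equals 2r = 0.8660·a.
d = 0.8660 × 331 = 287 pm.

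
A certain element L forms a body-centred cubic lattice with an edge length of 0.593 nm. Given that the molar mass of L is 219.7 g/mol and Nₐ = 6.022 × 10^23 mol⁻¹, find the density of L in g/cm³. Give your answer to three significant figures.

A BCC unit cell contains Z = 2 atoms.
Cell volume: a³ = (0.593 nm)³ = (5.930 × 10^-8 cm)³ = 2.085 × 10^-22 cm³.
ρ = Z·M/(N_A·a³) = 2 × 219.7 / (6.022 × 10²³ × 2.085 × 10^-22) = 3.499 g/cm³.

3.50 g/cm³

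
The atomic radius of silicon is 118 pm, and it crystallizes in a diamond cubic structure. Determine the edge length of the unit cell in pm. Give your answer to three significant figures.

In a diamond cubic lattice, nearest neighbors lie along the body diagonal with √3·a = 8r.
a = 8r/√3 = 8 × 118 / 1.7321 = 545 pm.

545 pm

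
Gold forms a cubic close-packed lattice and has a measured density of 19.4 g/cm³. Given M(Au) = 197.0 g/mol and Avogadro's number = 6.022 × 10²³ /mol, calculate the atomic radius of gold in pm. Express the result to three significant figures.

144 pm

For an FCC cell (Z = 4), a³ = Z·M/(N_A·ρ) = 4 × 197.0 / (6.022 × 10²³ × 19.40) = 6.745 × 10^-23 cm³, so a = 4.071 × 10^-8 cm = 407.1 pm.
Atoms touch along the face diagonal, so √2·a = 4r, so r = 0.3536 × a = 144 pm.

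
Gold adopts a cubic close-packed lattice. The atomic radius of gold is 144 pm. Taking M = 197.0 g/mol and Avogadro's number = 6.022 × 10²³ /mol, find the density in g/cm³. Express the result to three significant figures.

In an FCC lattice, atoms touch along the face diagonal, so √2·a = 4r, giving a = 407.3 pm = 4.073 × 10^-8 cm.
With Z = 4, ρ = Z·M/(N_A·a³) = 4 × 197.0 / (6.022 × 10²³ × 6.757 × 10^-23) = 19.37 g/cm³.

19.4 g/cm³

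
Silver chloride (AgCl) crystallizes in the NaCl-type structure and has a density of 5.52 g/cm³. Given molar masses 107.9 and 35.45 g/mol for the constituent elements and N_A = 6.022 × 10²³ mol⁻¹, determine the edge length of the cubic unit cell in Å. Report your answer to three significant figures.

5.57 Å

M(AgCl) = 143.35 g/mol; Z = 4 formula units per cell.
a³ = Z·M/(N_A·ρ) = 4 × 143.35 / (6.022 × 10²³ × 5.52) = 1.725 × 10^-22 cm³, so a = 5.567 × 10^-8 cm = 5.57 Å.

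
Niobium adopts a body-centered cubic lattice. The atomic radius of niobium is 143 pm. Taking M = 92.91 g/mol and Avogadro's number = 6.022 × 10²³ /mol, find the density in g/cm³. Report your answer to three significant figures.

In a BCC lattice, atoms touch along the body diagonal, so √3·a = 4r, giving a = 330.2 pm = 3.302 × 10^-8 cm.
With Z = 2, ρ = Z·M/(N_A·a³) = 2 × 92.91 / (6.022 × 10²³ × 3.602 × 10^-23) = 8.567 g/cm³.

8.57 g/cm³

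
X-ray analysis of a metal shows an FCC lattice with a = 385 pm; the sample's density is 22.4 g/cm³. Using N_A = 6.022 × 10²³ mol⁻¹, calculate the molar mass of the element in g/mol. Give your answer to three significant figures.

192 g/mol

An FCC cell has Z = 4 atoms; a = 3.850 × 10^-8 cm.
M = ρ·N_A·a³/Z = 22.4 × 6.022 × 10²³ × 5.707 × 10^-23 / 4 = 192 g/mol.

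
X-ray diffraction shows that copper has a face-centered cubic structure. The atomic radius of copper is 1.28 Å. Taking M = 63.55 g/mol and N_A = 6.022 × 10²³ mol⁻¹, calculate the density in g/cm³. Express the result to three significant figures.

8.90 g/cm³

In an FCC lattice, atoms touch along the face diagonal, so √2·a = 4r, giving a = 3.620 Å = 3.620 × 10^-8 cm.
With Z = 4, ρ = Z·M/(N_A·a³) = 4 × 63.55 / (6.022 × 10²³ × 4.745 × 10^-23) = 8.895 g/cm³.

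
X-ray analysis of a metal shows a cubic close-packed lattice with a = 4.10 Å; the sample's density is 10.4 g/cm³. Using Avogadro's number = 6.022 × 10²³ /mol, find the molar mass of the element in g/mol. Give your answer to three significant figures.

An FCC cell has Z = 4 atoms; a = 4.100 × 10^-8 cm.
M = ρ·N_A·a³/Z = 10.4 × 6.022 × 10²³ × 6.892 × 10^-23 / 4 = 108 g/mol.

108 g/mol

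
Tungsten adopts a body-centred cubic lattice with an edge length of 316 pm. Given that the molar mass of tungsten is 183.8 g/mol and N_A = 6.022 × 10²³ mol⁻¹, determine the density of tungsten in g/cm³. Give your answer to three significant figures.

A BCC unit cell contains Z = 2 atoms.
Cell volume: a³ = (316 pm)³ = (3.160 × 10^-8 cm)³ = 3.155 × 10^-23 cm³.
ρ = Z·M/(N_A·a³) = 2 × 183.8 / (6.022 × 10²³ × 3.155 × 10^-23) = 19.35 g/cm³.

19.3 g/cm³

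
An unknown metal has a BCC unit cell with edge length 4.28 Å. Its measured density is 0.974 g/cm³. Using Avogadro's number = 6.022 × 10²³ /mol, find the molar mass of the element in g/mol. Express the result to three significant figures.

A BCC cell has Z = 2 atoms; a = 4.280 × 10^-8 cm.
M = ρ·N_A·a³/Z = 0.974 × 6.022 × 10²³ × 7.840 × 10^-23 / 2 = 23.0 g/mol.

23.0 g/mol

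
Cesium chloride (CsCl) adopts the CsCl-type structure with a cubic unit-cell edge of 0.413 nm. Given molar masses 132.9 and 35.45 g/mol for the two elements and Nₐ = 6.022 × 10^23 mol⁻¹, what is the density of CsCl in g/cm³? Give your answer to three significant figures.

The CsCl-type structure contains Z = 1 formula unit per cell; M(CsCl) = 132.9 + 35.45 = 168.35 g/mol.
a³ = (4.130 × 10^-8 cm)³ = 7.044 × 10^-23 cm³.
ρ = 1 × 168.35 / (6.022 × 10²³ × 7.044 × 10^-23) = 3.968 g/cm³.

3.97 g/cm³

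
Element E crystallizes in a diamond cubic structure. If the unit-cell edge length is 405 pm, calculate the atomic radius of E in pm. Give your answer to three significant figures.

87.7 pm

In a diamond cubic lattice, nearest neighbors lie along the body diagonal with √3·a = 8r.
r = √3·a/8 = 1.7321 × 405 / 8 = 87.7 pm.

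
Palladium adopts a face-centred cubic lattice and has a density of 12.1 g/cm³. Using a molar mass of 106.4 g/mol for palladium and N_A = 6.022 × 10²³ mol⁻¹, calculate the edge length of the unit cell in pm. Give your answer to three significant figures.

With Z = 4 atoms per FCC cell, a³ = Z·M/(N_A·ρ) = 4 × 106.4 / (6.022 × 10²³ × 12.10 g/cm³) = 5.841 × 10^-23 cm³.
a = (5.841 × 10^-23)^(1/3) = 3.880 × 10^-8 cm = 388 pm.

388 pm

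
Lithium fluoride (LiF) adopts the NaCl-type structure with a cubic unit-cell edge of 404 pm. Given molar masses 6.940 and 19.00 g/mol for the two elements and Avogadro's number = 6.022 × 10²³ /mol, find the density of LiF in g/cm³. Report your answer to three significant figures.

The NaCl-type structure contains Z = 4 formula units per cell; M(LiF) = 6.940 + 19.00 = 25.94 g/mol.
a³ = (4.040 × 10^-8 cm)³ = 6.594 × 10^-23 cm³.
ρ = 4 × 25.94 / (6.022 × 10²³ × 6.594 × 10^-23) = 2.613 g/cm³.

2.61 g/cm³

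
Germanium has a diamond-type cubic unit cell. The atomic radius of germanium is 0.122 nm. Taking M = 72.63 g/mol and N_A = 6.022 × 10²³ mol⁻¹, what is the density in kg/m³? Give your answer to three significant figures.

5390 kg/m³

In a diamond cubic lattice, nearest neighbors lie along the body diagonal with √3·a = 8r, giving a = 0.5635 nm = 5.635 × 10^-8 cm.
With Z = 8, ρ = Z·M/(N_A·a³) = 8 × 72.63 / (6.022 × 10²³ × 1.789 × 10^-22) = 5.393 g/cm³ = 5390 kg/m³.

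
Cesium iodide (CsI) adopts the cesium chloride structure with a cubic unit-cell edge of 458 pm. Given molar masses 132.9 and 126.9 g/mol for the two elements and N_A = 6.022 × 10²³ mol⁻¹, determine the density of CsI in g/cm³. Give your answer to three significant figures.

The cesium chloride structure contains Z = 1 formula unit per cell; M(CsI) = 132.9 + 126.9 = 259.8 g/mol.
a³ = (4.580 × 10^-8 cm)³ = 9.607 × 10^-23 cm³.
ρ = 1 × 259.8 / (6.022 × 10²³ × 9.607 × 10^-23) = 4.491 g/cm³.

4.49 g/cm³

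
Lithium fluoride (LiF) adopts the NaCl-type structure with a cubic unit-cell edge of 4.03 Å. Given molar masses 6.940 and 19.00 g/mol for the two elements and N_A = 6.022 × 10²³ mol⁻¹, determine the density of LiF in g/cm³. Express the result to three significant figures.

The NaCl-type structure contains Z = 4 formula units per cell; M(LiF) = 6.940 + 19.00 = 25.94 g/mol.
a³ = (4.030 × 10^-8 cm)³ = 6.545 × 10^-23 cm³.
ρ = 4 × 25.94 / (6.022 × 10²³ × 6.545 × 10^-23) = 2.633 g/cm³.

2.63 g/cm³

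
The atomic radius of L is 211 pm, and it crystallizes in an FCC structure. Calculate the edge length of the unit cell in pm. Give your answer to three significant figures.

597 pm

In an FCC lattice, atoms touch along the face diagonal, so √2·a = 4r.
a = 4r/√2 = 4 × 211 / 1.4142 = 597 pm.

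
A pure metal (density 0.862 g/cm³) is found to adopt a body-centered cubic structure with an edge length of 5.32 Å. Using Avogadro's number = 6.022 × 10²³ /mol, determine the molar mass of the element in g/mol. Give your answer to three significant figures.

A BCC cell has Z = 2 atoms; a = 5.320 × 10^-8 cm.
M = ρ·N_A·a³/Z = 0.862 × 6.022 × 10²³ × 1.506 × 10^-22 / 2 = 39.1 g/mol.

39.1 g/mol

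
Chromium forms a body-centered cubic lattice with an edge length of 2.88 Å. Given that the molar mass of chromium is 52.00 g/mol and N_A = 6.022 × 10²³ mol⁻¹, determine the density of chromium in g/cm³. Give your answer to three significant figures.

7.23 g/cm³

A BCC unit cell contains Z = 2 atoms.
Cell volume: a³ = (2.88 Å)³ = (2.880 × 10^-8 cm)³ = 2.389 × 10^-23 cm³.
ρ = Z·M/(N_A·a³) = 2 × 52.00 / (6.022 × 10²³ × 2.389 × 10^-23) = 7.230 g/cm³.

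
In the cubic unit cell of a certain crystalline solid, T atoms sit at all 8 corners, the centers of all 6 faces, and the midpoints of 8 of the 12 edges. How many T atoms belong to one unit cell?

Corner atoms are shared by 8 cells (1/8 each), face atoms by 2 (1/2 each), edge atoms by 4 (1/4 each).
Net atoms = 8 × 1/8 + 6 × 1/2 + 8 × 1/4 = 1 + 3 + 2 = 6.

6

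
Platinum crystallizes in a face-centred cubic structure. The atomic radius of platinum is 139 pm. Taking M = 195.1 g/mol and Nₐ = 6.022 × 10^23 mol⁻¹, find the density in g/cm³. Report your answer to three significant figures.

In an FCC lattice, atoms touch along the face diagonal, so √2·a = 4r, giving a = 393.2 pm = 3.932 × 10^-8 cm.
With Z = 4, ρ = Z·M/(N_A·a³) = 4 × 195.1 / (6.022 × 10²³ × 6.077 × 10^-23) = 21.33 g/cm³.

21.3 g/cm³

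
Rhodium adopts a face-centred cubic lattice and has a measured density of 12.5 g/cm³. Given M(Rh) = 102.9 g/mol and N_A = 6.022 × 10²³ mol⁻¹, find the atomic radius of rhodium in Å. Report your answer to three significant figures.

For an FCC cell (Z = 4), a³ = Z·M/(N_A·ρ) = 4 × 102.9 / (6.022 × 10²³ × 12.50) = 5.468 × 10^-23 cm³, so a = 3.796 × 10^-8 cm = 3.796 Å.
Atoms touch along the face diagonal, so √2·a = 4r, so r = 0.3536 × a = 1.34 Å.

1.34 Å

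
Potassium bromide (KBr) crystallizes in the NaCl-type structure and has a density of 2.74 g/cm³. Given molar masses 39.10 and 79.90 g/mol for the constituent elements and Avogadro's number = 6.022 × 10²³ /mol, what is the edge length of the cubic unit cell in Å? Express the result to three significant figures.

6.61 Å

M(KBr) = 119.0 g/mol; Z = 4 formula units per cell.
a³ = Z·M/(N_A·ρ) = 4 × 119.0 / (6.022 × 10²³ × 2.74) = 2.885 × 10^-22 cm³, so a = 6.608 × 10^-8 cm = 6.61 Å.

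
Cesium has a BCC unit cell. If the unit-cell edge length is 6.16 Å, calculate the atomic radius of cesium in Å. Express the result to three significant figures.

2.67 Å

In a BCC lattice, atoms touch along the body diagonal, so √3·a = 4r.
r = √3·a/4 = 1.7321 × 6.16 / 4 = 2.67 Å.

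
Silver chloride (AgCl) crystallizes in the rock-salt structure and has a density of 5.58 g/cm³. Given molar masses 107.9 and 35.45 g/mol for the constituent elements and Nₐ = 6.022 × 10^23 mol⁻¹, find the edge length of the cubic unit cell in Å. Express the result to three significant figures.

5.55 Å

M(AgCl) = 143.35 g/mol; Z = 4 formula units per cell.
a³ = Z·M/(N_A·ρ) = 4 × 143.35 / (6.022 × 10²³ × 5.58) = 1.706 × 10^-22 cm³, so a = 5.547 × 10^-8 cm = 5.55 Å.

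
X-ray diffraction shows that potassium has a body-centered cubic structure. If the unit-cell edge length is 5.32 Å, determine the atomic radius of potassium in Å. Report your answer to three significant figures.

2.30 Å

In a BCC lattice, atoms touch along the body diagonal, so √3·a = 4r.
r = √3·a/4 = 1.7321 × 5.32 / 4 = 2.30 Å.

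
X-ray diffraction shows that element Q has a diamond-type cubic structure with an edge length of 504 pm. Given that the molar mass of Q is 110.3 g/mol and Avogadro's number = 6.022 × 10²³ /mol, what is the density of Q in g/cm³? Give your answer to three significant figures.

11.4 g/cm³

A diamond cubic unit cell contains Z = 8 atoms.
Cell volume: a³ = (504 pm)³ = (5.040 × 10^-8 cm)³ = 1.280 × 10^-22 cm³.
ρ = Z·M/(N_A·a³) = 8 × 110.3 / (6.022 × 10²³ × 1.280 × 10^-22) = 11.45 g/cm³.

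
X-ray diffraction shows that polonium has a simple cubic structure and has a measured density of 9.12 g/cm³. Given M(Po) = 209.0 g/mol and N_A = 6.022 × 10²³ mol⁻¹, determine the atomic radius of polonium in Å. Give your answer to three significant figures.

1.68 Å

For a simple cubic cell (Z = 1), a³ = Z·M/(N_A·ρ) = 1 × 209.0 / (6.022 × 10²³ × 9.120) = 3.805 × 10^-23 cm³, so a = 3.364 × 10^-8 cm = 3.364 Å.
Atoms touch along the cell edge, so a = 2r, so r = 0.5000 × a = 1.68 Å.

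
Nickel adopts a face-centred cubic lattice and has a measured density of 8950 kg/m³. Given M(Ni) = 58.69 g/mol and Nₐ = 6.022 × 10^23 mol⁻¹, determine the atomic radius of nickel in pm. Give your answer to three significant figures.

For an FCC cell (Z = 4), a³ = Z·M/(N_A·ρ) = 4 × 58.69 / (6.022 × 10²³ × 8.950) = 4.356 × 10^-23 cm³, so a = 3.518 × 10^-8 cm = 351.8 pm.
Atoms touch along the face diagonal, so √2·a = 4r, so r = 0.3536 × a = 124 pm.

124 pm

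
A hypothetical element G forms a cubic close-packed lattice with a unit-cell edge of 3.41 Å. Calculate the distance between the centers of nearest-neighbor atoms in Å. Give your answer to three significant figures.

In an FCC structure, atoms touch along the face diagonal, so √2·a = 4r; the nearest-neighbor distance equals 2r = 0.7071·a.
d = 0.7071 × 3.41 = 2.41 Å.

2.41 Å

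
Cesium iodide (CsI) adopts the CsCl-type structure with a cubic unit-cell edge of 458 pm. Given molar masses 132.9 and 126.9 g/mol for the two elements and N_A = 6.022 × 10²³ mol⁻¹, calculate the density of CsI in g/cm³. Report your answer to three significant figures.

4.49 g/cm³

The CsCl-type structure contains Z = 1 formula unit per cell; M(CsI) = 132.9 + 126.9 = 259.8 g/mol.
a³ = (4.580 × 10^-8 cm)³ = 9.607 × 10^-23 cm³.
ρ = 1 × 259.8 / (6.022 × 10²³ × 9.607 × 10^-23) = 4.491 g/cm³.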